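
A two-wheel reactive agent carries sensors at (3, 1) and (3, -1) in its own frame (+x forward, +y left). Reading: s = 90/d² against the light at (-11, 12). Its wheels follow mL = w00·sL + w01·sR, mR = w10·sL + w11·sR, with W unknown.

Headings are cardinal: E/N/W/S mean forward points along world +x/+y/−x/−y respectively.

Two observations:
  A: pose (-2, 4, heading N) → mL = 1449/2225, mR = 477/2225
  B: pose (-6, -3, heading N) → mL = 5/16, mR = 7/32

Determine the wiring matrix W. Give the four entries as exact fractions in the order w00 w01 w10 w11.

1 -1/2 -1/2 1

obs A: pose=(-2,4,N) → sL=90/89, sR=18/25, mL=1449/2225, mR=477/2225
obs B: pose=(-6,-3,N) → sL=9/16, sR=1/2, mL=5/16, mR=7/32
sensor matrix S = [[90/89, 18/25], [9/16, 1/2]]; det S = 1791/17800
solve [mL_A; mL_B] = S·[w00; w01] and [mR_A; mR_B] = S·[w10; w11]:
  w00 = 1, w01 = -1/2, w10 = -1/2, w11 = 1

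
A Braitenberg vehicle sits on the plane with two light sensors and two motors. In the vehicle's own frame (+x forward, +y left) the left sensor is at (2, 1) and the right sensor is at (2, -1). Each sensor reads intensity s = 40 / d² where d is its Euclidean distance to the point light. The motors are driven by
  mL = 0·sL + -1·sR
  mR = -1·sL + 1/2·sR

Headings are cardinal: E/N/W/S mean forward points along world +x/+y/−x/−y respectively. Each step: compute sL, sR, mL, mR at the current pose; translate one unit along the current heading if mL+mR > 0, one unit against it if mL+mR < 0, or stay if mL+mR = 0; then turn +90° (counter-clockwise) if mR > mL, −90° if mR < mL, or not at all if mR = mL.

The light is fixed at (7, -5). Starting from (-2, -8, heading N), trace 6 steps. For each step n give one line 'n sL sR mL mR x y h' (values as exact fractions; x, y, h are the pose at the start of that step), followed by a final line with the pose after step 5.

0 40/101 8/13 -8/13 -116/1313 -2 -8 N
1 20/73 4/13 -4/13 -114/949 -2 -9 W
2 8/17 40/117 -40/117 -596/1989 -1 -9 S
3 1 10/13 -10/13 -8/13 -1 -8 E
4 40/101 8/13 -8/13 -116/1313 -2 -8 N
5 20/73 4/13 -4/13 -114/949 -2 -9 W
final -1 -9 S

n=0: pose=(-2,-8,N); sL=40/101, sR=8/13; mL=-8/13, mR=-116/1313; mL+mR=-924/1313 → advance -1; mR−mL=692/1313 → turn +1·90°
n=1: pose=(-2,-9,W); sL=20/73, sR=4/13; mL=-4/13, mR=-114/949; mL+mR=-406/949 → advance -1; mR−mL=178/949 → turn +1·90°
n=2: pose=(-1,-9,S); sL=8/17, sR=40/117; mL=-40/117, mR=-596/1989; mL+mR=-1276/1989 → advance -1; mR−mL=28/663 → turn +1·90°
n=3: pose=(-1,-8,E); sL=1, sR=10/13; mL=-10/13, mR=-8/13; mL+mR=-18/13 → advance -1; mR−mL=2/13 → turn +1·90°
n=4: pose=(-2,-8,N); sL=40/101, sR=8/13; mL=-8/13, mR=-116/1313; mL+mR=-924/1313 → advance -1; mR−mL=692/1313 → turn +1·90°
n=5: pose=(-2,-9,W); sL=20/73, sR=4/13; mL=-4/13, mR=-114/949; mL+mR=-406/949 → advance -1; mR−mL=178/949 → turn +1·90°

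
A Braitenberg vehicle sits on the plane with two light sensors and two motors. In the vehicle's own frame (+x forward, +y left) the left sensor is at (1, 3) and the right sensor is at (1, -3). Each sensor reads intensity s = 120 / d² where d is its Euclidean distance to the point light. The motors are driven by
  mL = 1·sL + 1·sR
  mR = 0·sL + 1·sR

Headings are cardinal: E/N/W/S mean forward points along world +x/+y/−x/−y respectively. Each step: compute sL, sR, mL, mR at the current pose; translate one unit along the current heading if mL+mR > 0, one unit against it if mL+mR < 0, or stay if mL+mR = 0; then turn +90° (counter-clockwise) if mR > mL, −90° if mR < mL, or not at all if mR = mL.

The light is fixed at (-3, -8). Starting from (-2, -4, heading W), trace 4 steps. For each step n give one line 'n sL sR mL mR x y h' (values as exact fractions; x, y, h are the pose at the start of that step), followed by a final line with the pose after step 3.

n=0: pose=(-2,-4,W); sL=120, sR=120/49; mL=6000/49, mR=120/49; mL+mR=6120/49 → advance +1; mR−mL=-120 → turn -1·90°
n=1: pose=(-3,-4,N); sL=60/17, sR=60/17; mL=120/17, mR=60/17; mL+mR=180/17 → advance +1; mR−mL=-60/17 → turn -1·90°
n=2: pose=(-3,-3,E); sL=24/13, sR=24; mL=336/13, mR=24; mL+mR=648/13 → advance +1; mR−mL=-24/13 → turn -1·90°
n=3: pose=(-2,-3,S); sL=15/4, sR=6; mL=39/4, mR=6; mL+mR=63/4 → advance +1; mR−mL=-15/4 → turn -1·90°

0 120 120/49 6000/49 120/49 -2 -4 W
1 60/17 60/17 120/17 60/17 -3 -4 N
2 24/13 24 336/13 24 -3 -3 E
3 15/4 6 39/4 6 -2 -3 S
final -2 -4 W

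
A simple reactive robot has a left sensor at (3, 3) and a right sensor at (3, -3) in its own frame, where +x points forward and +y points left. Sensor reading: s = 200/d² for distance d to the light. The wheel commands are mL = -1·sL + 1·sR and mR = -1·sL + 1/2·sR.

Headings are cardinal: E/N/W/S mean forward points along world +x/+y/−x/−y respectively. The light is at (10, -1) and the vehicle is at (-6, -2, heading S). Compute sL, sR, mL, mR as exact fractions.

40/37 200/377 -7680/13949 -11380/13949

left sensor world pos  = (-3, -5); dL² = 185
right sensor world pos = (-9, -5); dR² = 377
sL = 200/185 = 40/37
sR = 200/377 = 200/377
mL = -1·sL + 1·sR = -7680/13949
mR = -1·sL + 1/2·sR = -11380/13949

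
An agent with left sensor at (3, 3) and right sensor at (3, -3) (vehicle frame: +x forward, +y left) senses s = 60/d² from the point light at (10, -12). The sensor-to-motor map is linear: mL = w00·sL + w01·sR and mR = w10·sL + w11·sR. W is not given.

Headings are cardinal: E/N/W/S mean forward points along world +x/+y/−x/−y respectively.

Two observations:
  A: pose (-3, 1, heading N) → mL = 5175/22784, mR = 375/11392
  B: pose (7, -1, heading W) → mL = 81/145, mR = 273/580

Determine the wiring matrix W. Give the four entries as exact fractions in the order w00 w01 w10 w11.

1/2 1 1 -1/2

obs A: pose=(-3,1,N) → sL=15/128, sR=15/89, mL=5175/22784, mR=375/11392
obs B: pose=(7,-1,W) → sL=3/5, sR=15/58, mL=81/145, mR=273/580
sensor matrix S = [[15/128, 15/89], [3/5, 15/58]]; det S = -46791/660736
solve [mL_A; mL_B] = S·[w00; w01] and [mR_A; mR_B] = S·[w10; w11]:
  w00 = 1/2, w01 = 1, w10 = 1, w11 = -1/2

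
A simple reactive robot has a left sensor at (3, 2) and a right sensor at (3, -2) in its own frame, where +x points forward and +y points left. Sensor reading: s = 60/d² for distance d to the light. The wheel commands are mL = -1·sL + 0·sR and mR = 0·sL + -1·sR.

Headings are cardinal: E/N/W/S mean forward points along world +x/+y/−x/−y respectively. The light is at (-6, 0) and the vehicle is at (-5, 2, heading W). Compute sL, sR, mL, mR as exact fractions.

left sensor world pos  = (-8, 0); dL² = 4
right sensor world pos = (-8, 4); dR² = 20
sL = 60/4 = 15
sR = 60/20 = 3
mL = -1·sL + 0·sR = -15
mR = 0·sL + -1·sR = -3

15 3 -15 -3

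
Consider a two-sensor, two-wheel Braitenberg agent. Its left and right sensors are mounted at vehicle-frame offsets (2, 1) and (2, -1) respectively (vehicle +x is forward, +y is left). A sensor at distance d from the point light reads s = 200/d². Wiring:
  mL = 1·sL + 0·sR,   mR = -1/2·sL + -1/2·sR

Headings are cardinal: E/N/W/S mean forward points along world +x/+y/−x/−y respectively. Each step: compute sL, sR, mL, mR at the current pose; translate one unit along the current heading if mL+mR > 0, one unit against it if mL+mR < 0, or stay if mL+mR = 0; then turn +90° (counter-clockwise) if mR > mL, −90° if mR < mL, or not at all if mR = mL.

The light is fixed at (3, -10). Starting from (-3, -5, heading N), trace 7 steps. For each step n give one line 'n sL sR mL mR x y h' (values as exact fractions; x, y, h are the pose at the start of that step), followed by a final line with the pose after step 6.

0 100/49 100/37 100/49 -4300/1813 -3 -5 N
1 200/41 8 200/41 -264/41 -3 -6 E
2 5 50/17 5 -135/34 -4 -6 S
3 40/17 200/97 40/17 -3640/1649 -4 -7 W
4 100/53 100/37 100/53 -4500/1961 -5 -7 N
5 40/9 200/37 40/9 -1640/333 -5 -8 E
6 25/8 2 25/8 -41/16 -6 -8 S
final -6 -9 W

n=0: pose=(-3,-5,N); sL=100/49, sR=100/37; mL=100/49, mR=-4300/1813; mL+mR=-600/1813 → advance -1; mR−mL=-8000/1813 → turn -1·90°
n=1: pose=(-3,-6,E); sL=200/41, sR=8; mL=200/41, mR=-264/41; mL+mR=-64/41 → advance -1; mR−mL=-464/41 → turn -1·90°
n=2: pose=(-4,-6,S); sL=5, sR=50/17; mL=5, mR=-135/34; mL+mR=35/34 → advance +1; mR−mL=-305/34 → turn -1·90°
n=3: pose=(-4,-7,W); sL=40/17, sR=200/97; mL=40/17, mR=-3640/1649; mL+mR=240/1649 → advance +1; mR−mL=-7520/1649 → turn -1·90°
n=4: pose=(-5,-7,N); sL=100/53, sR=100/37; mL=100/53, mR=-4500/1961; mL+mR=-800/1961 → advance -1; mR−mL=-8200/1961 → turn -1·90°
n=5: pose=(-5,-8,E); sL=40/9, sR=200/37; mL=40/9, mR=-1640/333; mL+mR=-160/333 → advance -1; mR−mL=-1040/111 → turn -1·90°
n=6: pose=(-6,-8,S); sL=25/8, sR=2; mL=25/8, mR=-41/16; mL+mR=9/16 → advance +1; mR−mL=-91/16 → turn -1·90°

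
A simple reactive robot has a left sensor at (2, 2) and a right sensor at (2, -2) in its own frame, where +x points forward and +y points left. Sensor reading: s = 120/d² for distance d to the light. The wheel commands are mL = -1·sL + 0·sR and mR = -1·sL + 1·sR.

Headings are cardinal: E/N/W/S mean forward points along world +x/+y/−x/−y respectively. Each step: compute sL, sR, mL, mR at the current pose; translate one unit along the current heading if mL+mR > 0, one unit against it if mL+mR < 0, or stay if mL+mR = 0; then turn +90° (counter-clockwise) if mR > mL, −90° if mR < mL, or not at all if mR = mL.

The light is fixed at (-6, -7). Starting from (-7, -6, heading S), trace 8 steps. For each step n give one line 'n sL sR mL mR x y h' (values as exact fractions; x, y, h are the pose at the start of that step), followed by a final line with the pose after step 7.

n=0: pose=(-7,-6,S); sL=60, sR=12; mL=-60, mR=-48; mL+mR=-108 → advance -1; mR−mL=12 → turn +1·90°
n=1: pose=(-7,-5,E); sL=120/17, sR=120; mL=-120/17, mR=1920/17; mL+mR=1800/17 → advance +1; mR−mL=120 → turn +1·90°
n=2: pose=(-6,-5,N); sL=6, sR=6; mL=-6, mR=0; mL+mR=-6 → advance -1; mR−mL=6 → turn +1·90°
n=3: pose=(-6,-6,W); sL=24, sR=120/13; mL=-24, mR=-192/13; mL+mR=-504/13 → advance -1; mR−mL=120/13 → turn +1·90°
n=4: pose=(-5,-6,S); sL=12, sR=60; mL=-12, mR=48; mL+mR=36 → advance +1; mR−mL=60 → turn +1·90°
n=5: pose=(-5,-7,E); sL=120/13, sR=120/13; mL=-120/13, mR=0; mL+mR=-120/13 → advance -1; mR−mL=120/13 → turn +1·90°
n=6: pose=(-6,-7,N); sL=15, sR=15; mL=-15, mR=0; mL+mR=-15 → advance -1; mR−mL=15 → turn +1·90°
n=7: pose=(-6,-8,W); sL=120/13, sR=24; mL=-120/13, mR=192/13; mL+mR=72/13 → advance +1; mR−mL=24 → turn +1·90°

0 60 12 -60 -48 -7 -6 S
1 120/17 120 -120/17 1920/17 -7 -5 E
2 6 6 -6 0 -6 -5 N
3 24 120/13 -24 -192/13 -6 -6 W
4 12 60 -12 48 -5 -6 S
5 120/13 120/13 -120/13 0 -5 -7 E
6 15 15 -15 0 -6 -7 N
7 120/13 24 -120/13 192/13 -6 -8 W
final -7 -8 S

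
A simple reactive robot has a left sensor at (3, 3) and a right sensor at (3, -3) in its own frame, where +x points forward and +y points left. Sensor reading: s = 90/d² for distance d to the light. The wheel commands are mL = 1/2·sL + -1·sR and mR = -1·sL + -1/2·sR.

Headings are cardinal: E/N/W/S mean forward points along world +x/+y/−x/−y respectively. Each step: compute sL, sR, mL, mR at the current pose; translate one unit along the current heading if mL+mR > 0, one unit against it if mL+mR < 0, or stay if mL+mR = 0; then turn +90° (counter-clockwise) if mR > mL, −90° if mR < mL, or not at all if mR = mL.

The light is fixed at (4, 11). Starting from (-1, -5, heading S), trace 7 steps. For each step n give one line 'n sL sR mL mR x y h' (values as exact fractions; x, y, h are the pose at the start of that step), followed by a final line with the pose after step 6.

0 18/73 18/85 -549/6205 -2187/6205 -1 -5 S
1 45/194 45/104 -3195/10088 -9045/20176 -1 -4 W
2 90/193 18/29 -2169/5597 -4347/5597 0 -4 N
3 9/17 45/181 99/6154 -4023/6154 0 -5 E
4 18/73 18/85 -549/6205 -2187/6205 -1 -5 S
5 45/194 45/104 -3195/10088 -9045/20176 -1 -4 W
6 90/193 18/29 -2169/5597 -4347/5597 0 -4 N
final 0 -5 E

n=0: pose=(-1,-5,S); sL=18/73, sR=18/85; mL=-549/6205, mR=-2187/6205; mL+mR=-2736/6205 → advance -1; mR−mL=-1638/6205 → turn -1·90°
n=1: pose=(-1,-4,W); sL=45/194, sR=45/104; mL=-3195/10088, mR=-9045/20176; mL+mR=-15435/20176 → advance -1; mR−mL=-2655/20176 → turn -1·90°
n=2: pose=(0,-4,N); sL=90/193, sR=18/29; mL=-2169/5597, mR=-4347/5597; mL+mR=-6516/5597 → advance -1; mR−mL=-2178/5597 → turn -1·90°
n=3: pose=(0,-5,E); sL=9/17, sR=45/181; mL=99/6154, mR=-4023/6154; mL+mR=-1962/3077 → advance -1; mR−mL=-2061/3077 → turn -1·90°
n=4: pose=(-1,-5,S); sL=18/73, sR=18/85; mL=-549/6205, mR=-2187/6205; mL+mR=-2736/6205 → advance -1; mR−mL=-1638/6205 → turn -1·90°
n=5: pose=(-1,-4,W); sL=45/194, sR=45/104; mL=-3195/10088, mR=-9045/20176; mL+mR=-15435/20176 → advance -1; mR−mL=-2655/20176 → turn -1·90°
n=6: pose=(0,-4,N); sL=90/193, sR=18/29; mL=-2169/5597, mR=-4347/5597; mL+mR=-6516/5597 → advance -1; mR−mL=-2178/5597 → turn -1·90°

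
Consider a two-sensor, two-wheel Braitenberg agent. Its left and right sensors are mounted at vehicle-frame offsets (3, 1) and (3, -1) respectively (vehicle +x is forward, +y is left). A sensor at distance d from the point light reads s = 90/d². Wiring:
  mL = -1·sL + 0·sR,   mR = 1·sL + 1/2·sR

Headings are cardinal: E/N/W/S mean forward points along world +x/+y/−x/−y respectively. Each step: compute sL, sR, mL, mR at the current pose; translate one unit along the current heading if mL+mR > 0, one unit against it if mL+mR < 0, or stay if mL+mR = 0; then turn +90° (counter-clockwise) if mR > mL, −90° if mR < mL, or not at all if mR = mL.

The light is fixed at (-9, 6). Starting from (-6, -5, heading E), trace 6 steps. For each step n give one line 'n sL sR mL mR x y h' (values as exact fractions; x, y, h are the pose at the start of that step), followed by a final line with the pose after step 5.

0 45/68 1/2 -45/68 31/34 -6 -5 E
1 90/73 90/89 -90/73 11295/6497 -5 -5 N
2 45/61 45/41 -45/61 6435/5002 -5 -4 W
3 18/37 90/173 -18/37 4779/6401 -6 -4 S
4 45/68 1/2 -45/68 31/34 -6 -5 E
5 90/73 90/89 -90/73 11295/6497 -5 -5 N
final -5 -4 W

n=0: pose=(-6,-5,E); sL=45/68, sR=1/2; mL=-45/68, mR=31/34; mL+mR=1/4 → advance +1; mR−mL=107/68 → turn +1·90°
n=1: pose=(-5,-5,N); sL=90/73, sR=90/89; mL=-90/73, mR=11295/6497; mL+mR=45/89 → advance +1; mR−mL=19305/6497 → turn +1·90°
n=2: pose=(-5,-4,W); sL=45/61, sR=45/41; mL=-45/61, mR=6435/5002; mL+mR=45/82 → advance +1; mR−mL=10125/5002 → turn +1·90°
n=3: pose=(-6,-4,S); sL=18/37, sR=90/173; mL=-18/37, mR=4779/6401; mL+mR=45/173 → advance +1; mR−mL=7893/6401 → turn +1·90°
n=4: pose=(-6,-5,E); sL=45/68, sR=1/2; mL=-45/68, mR=31/34; mL+mR=1/4 → advance +1; mR−mL=107/68 → turn +1·90°
n=5: pose=(-5,-5,N); sL=90/73, sR=90/89; mL=-90/73, mR=11295/6497; mL+mR=45/89 → advance +1; mR−mL=19305/6497 → turn +1·90°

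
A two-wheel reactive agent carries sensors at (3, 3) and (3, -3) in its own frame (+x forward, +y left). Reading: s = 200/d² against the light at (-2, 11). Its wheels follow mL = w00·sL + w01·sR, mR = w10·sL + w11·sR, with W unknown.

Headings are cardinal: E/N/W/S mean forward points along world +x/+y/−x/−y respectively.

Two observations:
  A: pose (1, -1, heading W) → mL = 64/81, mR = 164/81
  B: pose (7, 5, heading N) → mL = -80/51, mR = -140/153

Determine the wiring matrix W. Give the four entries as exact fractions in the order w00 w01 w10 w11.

-1/2 1/2 -1/2 1

obs A: pose=(1,-1,W) → sL=8/9, sR=200/81, mL=64/81, mR=164/81
obs B: pose=(7,5,N) → sL=40/9, sR=200/153, mL=-80/51, mR=-140/153
sensor matrix S = [[8/9, 200/81], [40/9, 200/153]]; det S = -121600/12393
solve [mL_A; mL_B] = S·[w00; w01] and [mR_A; mR_B] = S·[w10; w11]:
  w00 = -1/2, w01 = 1/2, w10 = -1/2, w11 = 1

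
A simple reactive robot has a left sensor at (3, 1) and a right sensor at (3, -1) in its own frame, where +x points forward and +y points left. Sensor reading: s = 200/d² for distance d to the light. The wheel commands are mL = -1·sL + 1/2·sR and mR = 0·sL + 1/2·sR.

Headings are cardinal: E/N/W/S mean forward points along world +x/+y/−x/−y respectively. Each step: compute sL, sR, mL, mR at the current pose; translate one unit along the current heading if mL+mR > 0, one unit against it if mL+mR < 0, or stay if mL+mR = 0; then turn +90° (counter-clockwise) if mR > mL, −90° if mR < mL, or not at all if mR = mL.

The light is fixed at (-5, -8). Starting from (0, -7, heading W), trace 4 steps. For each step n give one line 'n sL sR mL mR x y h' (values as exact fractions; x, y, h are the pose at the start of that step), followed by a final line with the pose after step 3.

n=0: pose=(0,-7,W); sL=50, sR=25; mL=-75/2, mR=25/2; mL+mR=-25 → advance -1; mR−mL=50 → turn +1·90°
n=1: pose=(1,-7,S); sL=200/53, sR=200/29; mL=-500/1537, mR=100/29; mL+mR=4800/1537 → advance +1; mR−mL=200/53 → turn +1·90°
n=2: pose=(1,-8,E); sL=100/41, sR=100/41; mL=-50/41, mR=50/41; mL+mR=0 → advance +0; mR−mL=100/41 → turn +1·90°
n=3: pose=(1,-8,N); sL=100/17, sR=100/29; mL=-2050/493, mR=50/29; mL+mR=-1200/493 → advance -1; mR−mL=100/17 → turn +1·90°

0 50 25 -75/2 25/2 0 -7 W
1 200/53 200/29 -500/1537 100/29 1 -7 S
2 100/41 100/41 -50/41 50/41 1 -8 E
3 100/17 100/29 -2050/493 50/29 1 -8 N
final 1 -9 W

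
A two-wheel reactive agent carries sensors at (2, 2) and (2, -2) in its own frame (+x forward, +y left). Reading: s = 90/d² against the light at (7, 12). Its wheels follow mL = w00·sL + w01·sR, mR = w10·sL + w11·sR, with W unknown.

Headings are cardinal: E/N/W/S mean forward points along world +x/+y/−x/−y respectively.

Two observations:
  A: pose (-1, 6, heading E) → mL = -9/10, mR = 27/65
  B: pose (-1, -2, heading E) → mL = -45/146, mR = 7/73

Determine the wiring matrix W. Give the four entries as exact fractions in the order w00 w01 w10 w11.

0 -1 1/2 -1/2

obs A: pose=(-1,6,E) → sL=45/26, sR=9/10, mL=-9/10, mR=27/65
obs B: pose=(-1,-2,E) → sL=1/2, sR=45/146, mL=-45/146, mR=7/73
sensor matrix S = [[45/26, 9/10], [1/2, 45/146]]; det S = 396/4745
solve [mL_A; mL_B] = S·[w00; w01] and [mR_A; mR_B] = S·[w10; w11]:
  w00 = 0, w01 = -1, w10 = 1/2, w11 = -1/2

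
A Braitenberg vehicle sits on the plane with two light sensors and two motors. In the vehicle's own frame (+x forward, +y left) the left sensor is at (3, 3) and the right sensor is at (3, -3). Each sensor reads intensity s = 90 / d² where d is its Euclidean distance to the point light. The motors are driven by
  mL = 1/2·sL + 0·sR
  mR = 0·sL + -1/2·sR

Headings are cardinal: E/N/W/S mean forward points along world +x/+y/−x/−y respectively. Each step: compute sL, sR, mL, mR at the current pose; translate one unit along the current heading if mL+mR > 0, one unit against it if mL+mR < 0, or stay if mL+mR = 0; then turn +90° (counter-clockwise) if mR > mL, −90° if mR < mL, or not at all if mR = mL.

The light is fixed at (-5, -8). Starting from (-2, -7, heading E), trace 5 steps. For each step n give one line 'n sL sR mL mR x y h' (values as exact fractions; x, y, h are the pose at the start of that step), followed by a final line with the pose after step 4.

0 45/26 9/4 45/52 -9/8 -2 -7 E
1 90/29 18 45/29 -9 -3 -7 S
2 45 45/13 45/2 -45/26 -3 -6 W
3 90/29 90/41 45/29 -45/41 -4 -6 N
4 45/26 45/8 45/52 -45/16 -4 -5 E
final -5 -5 S

n=0: pose=(-2,-7,E); sL=45/26, sR=9/4; mL=45/52, mR=-9/8; mL+mR=-27/104 → advance -1; mR−mL=-207/104 → turn -1·90°
n=1: pose=(-3,-7,S); sL=90/29, sR=18; mL=45/29, mR=-9; mL+mR=-216/29 → advance -1; mR−mL=-306/29 → turn -1·90°
n=2: pose=(-3,-6,W); sL=45, sR=45/13; mL=45/2, mR=-45/26; mL+mR=270/13 → advance +1; mR−mL=-315/13 → turn -1·90°
n=3: pose=(-4,-6,N); sL=90/29, sR=90/41; mL=45/29, mR=-45/41; mL+mR=540/1189 → advance +1; mR−mL=-3150/1189 → turn -1·90°
n=4: pose=(-4,-5,E); sL=45/26, sR=45/8; mL=45/52, mR=-45/16; mL+mR=-405/208 → advance -1; mR−mL=-765/208 → turn -1·90°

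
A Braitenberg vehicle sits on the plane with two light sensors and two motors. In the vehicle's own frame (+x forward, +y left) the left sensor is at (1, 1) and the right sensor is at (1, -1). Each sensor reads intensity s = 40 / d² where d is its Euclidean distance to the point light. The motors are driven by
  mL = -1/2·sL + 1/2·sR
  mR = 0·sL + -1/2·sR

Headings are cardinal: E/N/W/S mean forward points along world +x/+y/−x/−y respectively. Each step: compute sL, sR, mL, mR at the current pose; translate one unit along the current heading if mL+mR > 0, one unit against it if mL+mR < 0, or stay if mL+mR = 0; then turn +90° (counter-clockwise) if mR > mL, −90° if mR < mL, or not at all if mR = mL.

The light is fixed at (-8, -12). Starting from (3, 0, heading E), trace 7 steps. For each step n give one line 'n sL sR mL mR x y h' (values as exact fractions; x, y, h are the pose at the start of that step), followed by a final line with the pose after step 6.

n=0: pose=(3,0,E); sL=40/313, sR=8/53; mL=192/16589, mR=-4/53; mL+mR=-20/313 → advance -1; mR−mL=-1444/16589 → turn -1·90°
n=1: pose=(2,0,S); sL=20/121, sR=20/101; mL=200/12221, mR=-10/101; mL+mR=-10/121 → advance -1; mR−mL=-1410/12221 → turn -1·90°
n=2: pose=(2,1,W); sL=8/45, sR=40/277; mL=-208/12465, mR=-20/277; mL+mR=-4/45 → advance -1; mR−mL=-692/12465 → turn -1·90°
n=3: pose=(3,1,N); sL=5/37, sR=2/17; mL=-11/1258, mR=-1/17; mL+mR=-5/74 → advance -1; mR−mL=-63/1258 → turn -1·90°
n=4: pose=(3,0,E); sL=40/313, sR=8/53; mL=192/16589, mR=-4/53; mL+mR=-20/313 → advance -1; mR−mL=-1444/16589 → turn -1·90°
n=5: pose=(2,0,S); sL=20/121, sR=20/101; mL=200/12221, mR=-10/101; mL+mR=-10/121 → advance -1; mR−mL=-1410/12221 → turn -1·90°
n=6: pose=(2,1,W); sL=8/45, sR=40/277; mL=-208/12465, mR=-20/277; mL+mR=-4/45 → advance -1; mR−mL=-692/12465 → turn -1·90°

0 40/313 8/53 192/16589 -4/53 3 0 E
1 20/121 20/101 200/12221 -10/101 2 0 S
2 8/45 40/277 -208/12465 -20/277 2 1 W
3 5/37 2/17 -11/1258 -1/17 3 1 N
4 40/313 8/53 192/16589 -4/53 3 0 E
5 20/121 20/101 200/12221 -10/101 2 0 S
6 8/45 40/277 -208/12465 -20/277 2 1 W
final 3 1 N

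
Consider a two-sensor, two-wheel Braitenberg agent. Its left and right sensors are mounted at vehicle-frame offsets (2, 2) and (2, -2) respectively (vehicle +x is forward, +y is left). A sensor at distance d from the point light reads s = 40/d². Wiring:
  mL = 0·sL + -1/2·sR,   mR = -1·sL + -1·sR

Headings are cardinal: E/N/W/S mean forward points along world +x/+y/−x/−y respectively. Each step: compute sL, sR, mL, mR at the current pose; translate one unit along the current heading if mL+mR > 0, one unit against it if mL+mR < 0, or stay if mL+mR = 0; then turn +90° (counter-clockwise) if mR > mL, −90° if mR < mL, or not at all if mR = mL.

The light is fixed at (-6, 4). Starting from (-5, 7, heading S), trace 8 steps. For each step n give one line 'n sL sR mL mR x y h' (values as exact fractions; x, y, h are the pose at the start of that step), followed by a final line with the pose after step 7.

n=0: pose=(-5,7,S); sL=4, sR=20; mL=-10, mR=-24; mL+mR=-34 → advance -1; mR−mL=-14 → turn -1·90°
n=1: pose=(-5,8,W); sL=8, sR=40/37; mL=-20/37, mR=-336/37; mL+mR=-356/37 → advance -1; mR−mL=-316/37 → turn -1·90°
n=2: pose=(-4,8,N); sL=10/9, sR=10/13; mL=-5/13, mR=-220/117; mL+mR=-265/117 → advance -1; mR−mL=-175/117 → turn -1·90°
n=3: pose=(-4,7,E); sL=40/41, sR=40/17; mL=-20/17, mR=-2320/697; mL+mR=-3140/697 → advance -1; mR−mL=-1500/697 → turn -1·90°
n=4: pose=(-5,7,S); sL=4, sR=20; mL=-10, mR=-24; mL+mR=-34 → advance -1; mR−mL=-14 → turn -1·90°
n=5: pose=(-5,8,W); sL=8, sR=40/37; mL=-20/37, mR=-336/37; mL+mR=-356/37 → advance -1; mR−mL=-316/37 → turn -1·90°
n=6: pose=(-4,8,N); sL=10/9, sR=10/13; mL=-5/13, mR=-220/117; mL+mR=-265/117 → advance -1; mR−mL=-175/117 → turn -1·90°
n=7: pose=(-4,7,E); sL=40/41, sR=40/17; mL=-20/17, mR=-2320/697; mL+mR=-3140/697 → advance -1; mR−mL=-1500/697 → turn -1·90°

0 4 20 -10 -24 -5 7 S
1 8 40/37 -20/37 -336/37 -5 8 W
2 10/9 10/13 -5/13 -220/117 -4 8 N
3 40/41 40/17 -20/17 -2320/697 -4 7 E
4 4 20 -10 -24 -5 7 S
5 8 40/37 -20/37 -336/37 -5 8 W
6 10/9 10/13 -5/13 -220/117 -4 8 N
7 40/41 40/17 -20/17 -2320/697 -4 7 E
final -5 7 S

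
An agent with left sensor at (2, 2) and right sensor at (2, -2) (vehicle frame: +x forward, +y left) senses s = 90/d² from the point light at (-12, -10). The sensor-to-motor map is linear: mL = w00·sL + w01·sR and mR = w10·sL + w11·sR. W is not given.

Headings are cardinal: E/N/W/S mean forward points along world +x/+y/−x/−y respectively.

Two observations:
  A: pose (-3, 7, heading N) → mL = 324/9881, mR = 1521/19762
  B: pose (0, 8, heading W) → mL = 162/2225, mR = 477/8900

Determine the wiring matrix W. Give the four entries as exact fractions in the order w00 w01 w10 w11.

obs A: pose=(-3,7,N) → sL=9/41, sR=45/241, mL=324/9881, mR=1521/19762
obs B: pose=(0,8,W) → sL=45/178, sR=9/50, mL=162/2225, mR=477/8900
sensor matrix S = [[9/41, 45/241], [45/178, 9/50]]; det S = -169128/21985225
solve [mL_A; mL_B] = S·[w00; w01] and [mR_A; mR_B] = S·[w10; w11]:
  w00 = 1, w01 = -1, w10 = -1/2, w11 = 1

1 -1 -1/2 1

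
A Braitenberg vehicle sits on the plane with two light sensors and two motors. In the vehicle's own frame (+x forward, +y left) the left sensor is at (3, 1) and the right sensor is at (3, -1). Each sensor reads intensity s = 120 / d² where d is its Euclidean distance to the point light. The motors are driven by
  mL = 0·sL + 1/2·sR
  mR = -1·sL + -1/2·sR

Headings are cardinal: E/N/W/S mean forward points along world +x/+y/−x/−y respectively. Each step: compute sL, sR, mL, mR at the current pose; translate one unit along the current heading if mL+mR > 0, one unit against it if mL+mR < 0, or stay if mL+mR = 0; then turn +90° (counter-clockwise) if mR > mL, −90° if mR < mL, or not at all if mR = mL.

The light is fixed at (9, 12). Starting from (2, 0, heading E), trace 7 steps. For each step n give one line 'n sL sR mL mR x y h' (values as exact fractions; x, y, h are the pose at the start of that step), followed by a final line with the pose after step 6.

n=0: pose=(2,0,E); sL=120/137, sR=24/37; mL=12/37, mR=-6084/5069; mL+mR=-120/137 → advance -1; mR−mL=-7728/5069 → turn -1·90°
n=1: pose=(1,0,S); sL=60/137, sR=20/51; mL=10/51, mR=-4430/6987; mL+mR=-60/137 → advance -1; mR−mL=-5800/6987 → turn -1·90°
n=2: pose=(1,1,W); sL=24/53, sR=120/221; mL=60/221, mR=-8484/11713; mL+mR=-24/53 → advance -1; mR−mL=-11664/11713 → turn -1·90°
n=3: pose=(2,1,N); sL=15/16, sR=6/5; mL=3/5, mR=-123/80; mL+mR=-15/16 → advance -1; mR−mL=-171/80 → turn -1·90°
n=4: pose=(2,0,E); sL=120/137, sR=24/37; mL=12/37, mR=-6084/5069; mL+mR=-120/137 → advance -1; mR−mL=-7728/5069 → turn -1·90°
n=5: pose=(1,0,S); sL=60/137, sR=20/51; mL=10/51, mR=-4430/6987; mL+mR=-60/137 → advance -1; mR−mL=-5800/6987 → turn -1·90°
n=6: pose=(1,1,W); sL=24/53, sR=120/221; mL=60/221, mR=-8484/11713; mL+mR=-24/53 → advance -1; mR−mL=-11664/11713 → turn -1·90°

0 120/137 24/37 12/37 -6084/5069 2 0 E
1 60/137 20/51 10/51 -4430/6987 1 0 S
2 24/53 120/221 60/221 -8484/11713 1 1 W
3 15/16 6/5 3/5 -123/80 2 1 N
4 120/137 24/37 12/37 -6084/5069 2 0 E
5 60/137 20/51 10/51 -4430/6987 1 0 S
6 24/53 120/221 60/221 -8484/11713 1 1 W
final 2 1 N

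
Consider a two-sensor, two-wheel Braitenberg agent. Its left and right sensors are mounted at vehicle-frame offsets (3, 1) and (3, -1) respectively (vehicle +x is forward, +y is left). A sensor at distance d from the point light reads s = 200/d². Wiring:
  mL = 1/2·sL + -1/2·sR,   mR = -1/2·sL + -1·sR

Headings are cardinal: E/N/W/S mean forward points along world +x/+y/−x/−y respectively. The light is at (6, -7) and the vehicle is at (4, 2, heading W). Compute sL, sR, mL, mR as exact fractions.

200/89 8/5 144/445 -1212/445

left sensor world pos  = (1, 1); dL² = 89
right sensor world pos = (1, 3); dR² = 125
sL = 200/89 = 200/89
sR = 200/125 = 8/5
mL = 1/2·sL + -1/2·sR = 144/445
mR = -1/2·sL + -1·sR = -1212/445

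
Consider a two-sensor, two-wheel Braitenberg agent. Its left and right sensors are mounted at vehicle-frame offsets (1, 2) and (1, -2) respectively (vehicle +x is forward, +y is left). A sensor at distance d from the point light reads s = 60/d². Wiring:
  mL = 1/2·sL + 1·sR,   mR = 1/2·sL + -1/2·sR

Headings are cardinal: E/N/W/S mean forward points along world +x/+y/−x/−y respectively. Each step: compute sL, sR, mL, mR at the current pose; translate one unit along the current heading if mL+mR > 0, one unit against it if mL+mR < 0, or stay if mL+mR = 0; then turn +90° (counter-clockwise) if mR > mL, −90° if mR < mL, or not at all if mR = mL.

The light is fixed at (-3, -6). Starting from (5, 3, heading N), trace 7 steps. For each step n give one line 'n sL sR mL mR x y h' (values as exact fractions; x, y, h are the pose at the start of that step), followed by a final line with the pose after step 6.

0 15/34 3/10 177/340 6/85 5 3 N
1 4/15 12/29 238/435 -32/435 5 4 E
2 30/101 6/13 801/1313 -108/1313 6 4 S
3 60/113 12/37 2466/4181 432/4181 6 3 W
4 15/34 3/10 177/340 6/85 5 3 N
5 4/15 12/29 238/435 -32/435 5 4 E
6 30/101 6/13 801/1313 -108/1313 6 4 S
final 6 3 W

n=0: pose=(5,3,N); sL=15/34, sR=3/10; mL=177/340, mR=6/85; mL+mR=201/340 → advance +1; mR−mL=-9/20 → turn -1·90°
n=1: pose=(5,4,E); sL=4/15, sR=12/29; mL=238/435, mR=-32/435; mL+mR=206/435 → advance +1; mR−mL=-18/29 → turn -1·90°
n=2: pose=(6,4,S); sL=30/101, sR=6/13; mL=801/1313, mR=-108/1313; mL+mR=693/1313 → advance +1; mR−mL=-9/13 → turn -1·90°
n=3: pose=(6,3,W); sL=60/113, sR=12/37; mL=2466/4181, mR=432/4181; mL+mR=2898/4181 → advance +1; mR−mL=-18/37 → turn -1·90°
n=4: pose=(5,3,N); sL=15/34, sR=3/10; mL=177/340, mR=6/85; mL+mR=201/340 → advance +1; mR−mL=-9/20 → turn -1·90°
n=5: pose=(5,4,E); sL=4/15, sR=12/29; mL=238/435, mR=-32/435; mL+mR=206/435 → advance +1; mR−mL=-18/29 → turn -1·90°
n=6: pose=(6,4,S); sL=30/101, sR=6/13; mL=801/1313, mR=-108/1313; mL+mR=693/1313 → advance +1; mR−mL=-9/13 → turn -1·90°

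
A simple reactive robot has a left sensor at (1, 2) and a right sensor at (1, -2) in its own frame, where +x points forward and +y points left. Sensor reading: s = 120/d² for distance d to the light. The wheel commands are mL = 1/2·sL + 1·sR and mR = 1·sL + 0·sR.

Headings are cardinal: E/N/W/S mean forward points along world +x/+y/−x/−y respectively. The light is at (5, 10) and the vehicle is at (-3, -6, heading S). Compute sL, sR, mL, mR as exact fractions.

24/65 120/389 12468/25285 24/65

left sensor world pos  = (-1, -7); dL² = 325
right sensor world pos = (-5, -7); dR² = 389
sL = 120/325 = 24/65
sR = 120/389 = 120/389
mL = 1/2·sL + 1·sR = 12468/25285
mR = 1·sL + 0·sR = 24/65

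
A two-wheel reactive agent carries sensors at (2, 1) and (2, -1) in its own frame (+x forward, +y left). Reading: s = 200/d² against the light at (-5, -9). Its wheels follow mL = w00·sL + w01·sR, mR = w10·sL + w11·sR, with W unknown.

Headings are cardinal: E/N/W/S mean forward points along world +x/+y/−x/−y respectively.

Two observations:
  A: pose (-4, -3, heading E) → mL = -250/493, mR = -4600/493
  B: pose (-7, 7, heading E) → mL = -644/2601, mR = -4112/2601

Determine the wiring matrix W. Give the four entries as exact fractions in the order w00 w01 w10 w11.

-1 1/2 -1 -1

obs A: pose=(-4,-3,E) → sL=100/29, sR=100/17, mL=-250/493, mR=-4600/493
obs B: pose=(-7,7,E) → sL=200/289, sR=8/9, mL=-644/2601, mR=-4112/2601
sensor matrix S = [[100/29, 100/17], [200/289, 8/9]]; det S = -1289600/1282293
solve [mL_A; mL_B] = S·[w00; w01] and [mR_A; mR_B] = S·[w10; w11]:
  w00 = -1, w01 = 1/2, w10 = -1, w11 = -1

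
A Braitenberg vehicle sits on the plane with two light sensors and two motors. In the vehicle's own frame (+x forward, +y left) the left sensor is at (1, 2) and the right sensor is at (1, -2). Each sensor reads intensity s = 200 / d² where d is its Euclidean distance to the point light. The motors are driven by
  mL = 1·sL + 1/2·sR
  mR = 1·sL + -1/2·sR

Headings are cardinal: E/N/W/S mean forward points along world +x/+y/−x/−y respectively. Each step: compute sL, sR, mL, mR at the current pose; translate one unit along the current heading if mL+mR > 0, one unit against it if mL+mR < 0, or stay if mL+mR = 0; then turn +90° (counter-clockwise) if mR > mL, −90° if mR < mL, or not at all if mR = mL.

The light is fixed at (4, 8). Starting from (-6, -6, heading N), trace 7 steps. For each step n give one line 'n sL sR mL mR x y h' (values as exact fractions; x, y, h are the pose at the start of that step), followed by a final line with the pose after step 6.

0 200/313 200/233 77900/72929 15300/72929 -6 -6 N
1 100/101 100/153 20350/15453 10250/15453 -6 -5 E
2 40/49 200/317 17580/15533 7780/15533 -5 -5 S
3 50/89 50/61 5275/5429 825/5429 -5 -6 W
4 200/313 200/233 77900/72929 15300/72929 -6 -6 N
5 100/101 100/153 20350/15453 10250/15453 -6 -5 E
6 40/49 200/317 17580/15533 7780/15533 -5 -5 S
final -5 -6 W

n=0: pose=(-6,-6,N); sL=200/313, sR=200/233; mL=77900/72929, mR=15300/72929; mL+mR=400/313 → advance +1; mR−mL=-200/233 → turn -1·90°
n=1: pose=(-6,-5,E); sL=100/101, sR=100/153; mL=20350/15453, mR=10250/15453; mL+mR=200/101 → advance +1; mR−mL=-100/153 → turn -1·90°
n=2: pose=(-5,-5,S); sL=40/49, sR=200/317; mL=17580/15533, mR=7780/15533; mL+mR=80/49 → advance +1; mR−mL=-200/317 → turn -1·90°
n=3: pose=(-5,-6,W); sL=50/89, sR=50/61; mL=5275/5429, mR=825/5429; mL+mR=100/89 → advance +1; mR−mL=-50/61 → turn -1·90°
n=4: pose=(-6,-6,N); sL=200/313, sR=200/233; mL=77900/72929, mR=15300/72929; mL+mR=400/313 → advance +1; mR−mL=-200/233 → turn -1·90°
n=5: pose=(-6,-5,E); sL=100/101, sR=100/153; mL=20350/15453, mR=10250/15453; mL+mR=200/101 → advance +1; mR−mL=-100/153 → turn -1·90°
n=6: pose=(-5,-5,S); sL=40/49, sR=200/317; mL=17580/15533, mR=7780/15533; mL+mR=80/49 → advance +1; mR−mL=-200/317 → turn -1·90°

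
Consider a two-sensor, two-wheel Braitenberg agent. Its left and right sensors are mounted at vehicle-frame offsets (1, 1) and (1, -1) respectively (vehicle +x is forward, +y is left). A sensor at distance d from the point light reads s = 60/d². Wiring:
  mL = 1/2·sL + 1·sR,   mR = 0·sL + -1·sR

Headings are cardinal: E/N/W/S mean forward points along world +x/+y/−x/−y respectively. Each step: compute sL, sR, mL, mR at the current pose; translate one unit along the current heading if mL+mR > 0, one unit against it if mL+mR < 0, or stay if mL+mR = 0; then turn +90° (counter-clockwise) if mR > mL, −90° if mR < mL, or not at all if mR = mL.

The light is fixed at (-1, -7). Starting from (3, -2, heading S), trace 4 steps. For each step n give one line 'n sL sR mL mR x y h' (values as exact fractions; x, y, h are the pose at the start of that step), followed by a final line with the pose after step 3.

0 60/41 12/5 642/205 -12/5 3 -2 S
1 10/3 30/17 175/51 -30/17 3 -3 W
2 60/29 60/41 2970/1189 -60/41 2 -3 N
3 15/13 15/8 255/104 -15/8 2 -2 E
final 3 -2 S

n=0: pose=(3,-2,S); sL=60/41, sR=12/5; mL=642/205, mR=-12/5; mL+mR=30/41 → advance +1; mR−mL=-1134/205 → turn -1·90°
n=1: pose=(3,-3,W); sL=10/3, sR=30/17; mL=175/51, mR=-30/17; mL+mR=5/3 → advance +1; mR−mL=-265/51 → turn -1·90°
n=2: pose=(2,-3,N); sL=60/29, sR=60/41; mL=2970/1189, mR=-60/41; mL+mR=30/29 → advance +1; mR−mL=-4710/1189 → turn -1·90°
n=3: pose=(2,-2,E); sL=15/13, sR=15/8; mL=255/104, mR=-15/8; mL+mR=15/26 → advance +1; mR−mL=-225/52 → turn -1·90°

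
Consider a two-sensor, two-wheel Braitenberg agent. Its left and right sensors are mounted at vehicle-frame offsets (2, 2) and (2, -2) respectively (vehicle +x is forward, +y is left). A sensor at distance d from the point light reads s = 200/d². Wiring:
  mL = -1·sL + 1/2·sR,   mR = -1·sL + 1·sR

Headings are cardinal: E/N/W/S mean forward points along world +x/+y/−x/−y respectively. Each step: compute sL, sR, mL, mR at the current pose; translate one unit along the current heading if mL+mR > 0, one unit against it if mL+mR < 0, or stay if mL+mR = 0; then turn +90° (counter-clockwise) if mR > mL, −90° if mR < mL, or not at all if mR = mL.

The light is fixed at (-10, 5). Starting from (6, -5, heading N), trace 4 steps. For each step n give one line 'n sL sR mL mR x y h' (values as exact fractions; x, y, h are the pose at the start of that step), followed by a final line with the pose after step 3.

0 10/13 50/97 -645/1261 -320/1261 6 -5 N
1 40/73 200/277 -3780/20221 3520/20221 6 -6 W
2 20/53 100/197 -1290/10441 1360/10441 7 -6 S
3 200/461 200/557 -65300/256777 -19200/256777 7 -7 E
final 6 -7 N

n=0: pose=(6,-5,N); sL=10/13, sR=50/97; mL=-645/1261, mR=-320/1261; mL+mR=-965/1261 → advance -1; mR−mL=25/97 → turn +1·90°
n=1: pose=(6,-6,W); sL=40/73, sR=200/277; mL=-3780/20221, mR=3520/20221; mL+mR=-260/20221 → advance -1; mR−mL=100/277 → turn +1·90°
n=2: pose=(7,-6,S); sL=20/53, sR=100/197; mL=-1290/10441, mR=1360/10441; mL+mR=70/10441 → advance +1; mR−mL=50/197 → turn +1·90°
n=3: pose=(7,-7,E); sL=200/461, sR=200/557; mL=-65300/256777, mR=-19200/256777; mL+mR=-84500/256777 → advance -1; mR−mL=100/557 → turn +1·90°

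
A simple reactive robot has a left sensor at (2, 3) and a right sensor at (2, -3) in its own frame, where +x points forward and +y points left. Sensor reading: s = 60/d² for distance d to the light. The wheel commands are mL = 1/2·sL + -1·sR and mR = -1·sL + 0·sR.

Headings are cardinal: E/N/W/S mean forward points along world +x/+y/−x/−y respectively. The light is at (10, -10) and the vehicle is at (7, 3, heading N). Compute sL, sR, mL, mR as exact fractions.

left sensor world pos  = (4, 5); dL² = 261
right sensor world pos = (10, 5); dR² = 225
sL = 60/261 = 20/87
sR = 60/225 = 4/15
mL = 1/2·sL + -1·sR = -22/145
mR = -1·sL + 0·sR = -20/87

20/87 4/15 -22/145 -20/87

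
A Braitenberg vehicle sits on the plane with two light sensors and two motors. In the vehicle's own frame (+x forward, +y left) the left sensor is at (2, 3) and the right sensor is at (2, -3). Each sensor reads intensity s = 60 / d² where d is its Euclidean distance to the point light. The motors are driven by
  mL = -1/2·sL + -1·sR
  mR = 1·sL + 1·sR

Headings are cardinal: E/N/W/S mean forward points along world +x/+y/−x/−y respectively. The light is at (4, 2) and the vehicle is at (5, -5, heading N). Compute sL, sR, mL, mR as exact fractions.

60/29 60/41 -2970/1189 4200/1189

left sensor world pos  = (2, -3); dL² = 29
right sensor world pos = (8, -3); dR² = 41
sL = 60/29 = 60/29
sR = 60/41 = 60/41
mL = -1/2·sL + -1·sR = -2970/1189
mR = 1·sL + 1·sR = 4200/1189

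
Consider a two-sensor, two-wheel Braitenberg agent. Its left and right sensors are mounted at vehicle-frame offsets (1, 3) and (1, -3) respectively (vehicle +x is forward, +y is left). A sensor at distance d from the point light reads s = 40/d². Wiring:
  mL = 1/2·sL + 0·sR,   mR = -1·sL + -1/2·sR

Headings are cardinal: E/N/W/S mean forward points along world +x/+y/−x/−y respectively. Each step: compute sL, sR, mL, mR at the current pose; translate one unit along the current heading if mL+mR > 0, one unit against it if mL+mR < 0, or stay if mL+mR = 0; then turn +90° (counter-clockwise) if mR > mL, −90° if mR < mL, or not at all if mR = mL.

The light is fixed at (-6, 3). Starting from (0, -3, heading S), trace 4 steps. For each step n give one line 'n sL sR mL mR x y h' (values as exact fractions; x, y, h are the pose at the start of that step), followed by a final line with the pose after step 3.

0 4/13 20/29 2/13 -246/377 0 -3 S
1 40/89 40/29 20/89 -2940/2581 0 -2 W
2 5/4 10/29 5/8 -165/116 1 -2 N
3 40/73 8/29 20/73 -1452/2117 1 -3 E
final 0 -3 S

n=0: pose=(0,-3,S); sL=4/13, sR=20/29; mL=2/13, mR=-246/377; mL+mR=-188/377 → advance -1; mR−mL=-304/377 → turn -1·90°
n=1: pose=(0,-2,W); sL=40/89, sR=40/29; mL=20/89, mR=-2940/2581; mL+mR=-2360/2581 → advance -1; mR−mL=-3520/2581 → turn -1·90°
n=2: pose=(1,-2,N); sL=5/4, sR=10/29; mL=5/8, mR=-165/116; mL+mR=-185/232 → advance -1; mR−mL=-475/232 → turn -1·90°
n=3: pose=(1,-3,E); sL=40/73, sR=8/29; mL=20/73, mR=-1452/2117; mL+mR=-872/2117 → advance -1; mR−mL=-2032/2117 → turn -1·90°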